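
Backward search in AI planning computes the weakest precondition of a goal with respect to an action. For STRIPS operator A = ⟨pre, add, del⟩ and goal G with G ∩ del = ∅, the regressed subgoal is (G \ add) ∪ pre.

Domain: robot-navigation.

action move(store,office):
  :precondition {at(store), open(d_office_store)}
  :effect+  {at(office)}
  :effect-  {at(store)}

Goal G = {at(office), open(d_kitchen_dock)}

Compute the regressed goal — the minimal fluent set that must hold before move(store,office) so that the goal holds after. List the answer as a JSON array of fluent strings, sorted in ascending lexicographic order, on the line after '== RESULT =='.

Compute (G \ add) ∪ pre:
  G ∩ del = {}  (empty — regression defined)
  G \ add = {at(office), open(d_kitchen_dock)} \ {at(office)} = {open(d_kitchen_dock)}
  ∪ pre   = {open(d_kitchen_dock)} ∪ {at(store), open(d_office_store)}
          = {at(store), open(d_kitchen_dock), open(d_office_store)}

== RESULT ==
["at(store)", "open(d_kitchen_dock)", "open(d_office_store)"]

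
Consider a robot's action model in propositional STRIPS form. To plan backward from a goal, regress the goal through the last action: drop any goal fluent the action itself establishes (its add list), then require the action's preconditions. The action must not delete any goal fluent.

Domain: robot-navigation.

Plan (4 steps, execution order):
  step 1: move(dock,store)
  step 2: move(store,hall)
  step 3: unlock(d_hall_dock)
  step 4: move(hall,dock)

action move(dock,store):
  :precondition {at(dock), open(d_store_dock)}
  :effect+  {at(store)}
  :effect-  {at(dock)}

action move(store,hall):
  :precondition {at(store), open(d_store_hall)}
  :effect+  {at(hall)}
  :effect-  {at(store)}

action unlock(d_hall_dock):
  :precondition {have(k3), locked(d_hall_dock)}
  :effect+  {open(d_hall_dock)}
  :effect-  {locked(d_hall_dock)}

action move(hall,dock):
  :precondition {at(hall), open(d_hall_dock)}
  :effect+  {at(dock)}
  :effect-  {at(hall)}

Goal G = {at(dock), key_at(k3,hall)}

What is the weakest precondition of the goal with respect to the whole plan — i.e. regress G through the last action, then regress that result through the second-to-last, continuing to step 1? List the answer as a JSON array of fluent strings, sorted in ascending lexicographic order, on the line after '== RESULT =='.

Work backward from the goal:
  through step 4 (move(hall,dock)): drop {at(dock)}, keep {key_at(k3,hall)}, require {at(hall), open(d_hall_dock)}
    → {at(hall), key_at(k3,hall), open(d_hall_dock)}
  through step 3 (unlock(d_hall_dock)): drop {open(d_hall_dock)}, keep {at(hall), key_at(k3,hall)}, require {have(k3), locked(d_hall_dock)}
    → {at(hall), have(k3), key_at(k3,hall), locked(d_hall_dock)}
  through step 2 (move(store,hall)): drop {at(hall)}, keep {have(k3), key_at(k3,hall), locked(d_hall_dock)}, require {at(store), open(d_store_hall)}
    → {at(store), have(k3), key_at(k3,hall), locked(d_hall_dock), open(d_store_hall)}
  through step 1 (move(dock,store)): drop {at(store)}, keep {have(k3), key_at(k3,hall), locked(d_hall_dock), open(d_store_hall)}, require {at(dock), open(d_store_dock)}
    → {at(dock), have(k3), key_at(k3,hall), locked(d_hall_dock), open(d_store_dock), open(d_store_hall)}

== RESULT ==
["at(dock)", "have(k3)", "key_at(k3,hall)", "locked(d_hall_dock)", "open(d_store_dock)", "open(d_store_hall)"]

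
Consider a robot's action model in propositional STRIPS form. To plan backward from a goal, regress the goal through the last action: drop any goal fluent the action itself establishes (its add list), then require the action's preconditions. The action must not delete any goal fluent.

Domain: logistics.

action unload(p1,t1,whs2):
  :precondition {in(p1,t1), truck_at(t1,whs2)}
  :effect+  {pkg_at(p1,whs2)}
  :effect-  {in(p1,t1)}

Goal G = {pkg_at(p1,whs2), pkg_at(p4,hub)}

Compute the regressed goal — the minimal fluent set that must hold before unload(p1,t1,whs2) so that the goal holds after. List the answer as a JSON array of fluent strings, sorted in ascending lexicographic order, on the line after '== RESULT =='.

Regress:
  G ∩ del = {}  (empty — regression defined)
  G \ add = {pkg_at(p1,whs2), pkg_at(p4,hub)} \ {pkg_at(p1,whs2)} = {pkg_at(p4,hub)}
  ∪ pre   = {pkg_at(p4,hub)} ∪ {in(p1,t1), truck_at(t1,whs2)}
          = {in(p1,t1), pkg_at(p4,hub), truck_at(t1,whs2)}

== RESULT ==
["in(p1,t1)", "pkg_at(p4,hub)", "truck_at(t1,whs2)"]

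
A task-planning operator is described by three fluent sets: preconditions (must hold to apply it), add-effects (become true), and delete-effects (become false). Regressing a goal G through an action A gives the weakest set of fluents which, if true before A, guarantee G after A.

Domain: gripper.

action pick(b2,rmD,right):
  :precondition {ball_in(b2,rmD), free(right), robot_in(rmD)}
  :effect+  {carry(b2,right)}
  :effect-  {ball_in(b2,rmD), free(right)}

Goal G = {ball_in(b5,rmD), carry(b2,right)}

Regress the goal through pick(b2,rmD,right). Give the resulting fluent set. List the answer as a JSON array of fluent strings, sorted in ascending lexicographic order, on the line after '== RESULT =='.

Compute (G \ add) ∪ pre:
  G ∩ del = {}  (empty — regression defined)
  G \ add = {ball_in(b5,rmD), carry(b2,right)} \ {carry(b2,right)} = {ball_in(b5,rmD)}
  ∪ pre   = {ball_in(b5,rmD)} ∪ {ball_in(b2,rmD), free(right), robot_in(rmD)}
          = {ball_in(b2,rmD), ball_in(b5,rmD), free(right), robot_in(rmD)}

== RESULT ==
["ball_in(b2,rmD)", "ball_in(b5,rmD)", "free(right)", "robot_in(rmD)"]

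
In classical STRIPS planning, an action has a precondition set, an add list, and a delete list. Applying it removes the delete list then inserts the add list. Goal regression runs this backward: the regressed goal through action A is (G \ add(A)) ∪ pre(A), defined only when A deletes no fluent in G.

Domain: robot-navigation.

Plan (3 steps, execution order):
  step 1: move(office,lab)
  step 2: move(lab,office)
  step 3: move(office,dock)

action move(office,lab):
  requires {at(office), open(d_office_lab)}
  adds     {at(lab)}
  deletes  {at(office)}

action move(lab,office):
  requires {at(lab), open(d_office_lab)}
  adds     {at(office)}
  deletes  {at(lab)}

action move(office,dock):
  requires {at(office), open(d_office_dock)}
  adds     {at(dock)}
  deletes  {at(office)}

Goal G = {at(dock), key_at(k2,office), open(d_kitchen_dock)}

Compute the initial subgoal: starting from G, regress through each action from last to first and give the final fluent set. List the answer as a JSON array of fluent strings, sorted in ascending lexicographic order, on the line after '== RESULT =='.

Regress step by step:
  through step 3 (move(office,dock)): drop {at(dock)}, keep {key_at(k2,office), open(d_kitchen_dock)}, require {at(office), open(d_office_dock)}
    → {at(office), key_at(k2,office), open(d_kitchen_dock), open(d_office_dock)}
  through step 2 (move(lab,office)): drop {at(office)}, keep {key_at(k2,office), open(d_kitchen_dock), open(d_office_dock)}, require {at(lab), open(d_office_lab)}
    → {at(lab), key_at(k2,office), open(d_kitchen_dock), open(d_office_dock), open(d_office_lab)}
  through step 1 (move(office,lab)): drop {at(lab)}, keep {key_at(k2,office), open(d_kitchen_dock), open(d_office_dock), open(d_office_lab)}, require {at(office), open(d_office_lab)}
    → {at(office), key_at(k2,office), open(d_kitchen_dock), open(d_office_dock), open(d_office_lab)}

== RESULT ==
["at(office)", "key_at(k2,office)", "open(d_kitchen_dock)", "open(d_office_dock)", "open(d_office_lab)"]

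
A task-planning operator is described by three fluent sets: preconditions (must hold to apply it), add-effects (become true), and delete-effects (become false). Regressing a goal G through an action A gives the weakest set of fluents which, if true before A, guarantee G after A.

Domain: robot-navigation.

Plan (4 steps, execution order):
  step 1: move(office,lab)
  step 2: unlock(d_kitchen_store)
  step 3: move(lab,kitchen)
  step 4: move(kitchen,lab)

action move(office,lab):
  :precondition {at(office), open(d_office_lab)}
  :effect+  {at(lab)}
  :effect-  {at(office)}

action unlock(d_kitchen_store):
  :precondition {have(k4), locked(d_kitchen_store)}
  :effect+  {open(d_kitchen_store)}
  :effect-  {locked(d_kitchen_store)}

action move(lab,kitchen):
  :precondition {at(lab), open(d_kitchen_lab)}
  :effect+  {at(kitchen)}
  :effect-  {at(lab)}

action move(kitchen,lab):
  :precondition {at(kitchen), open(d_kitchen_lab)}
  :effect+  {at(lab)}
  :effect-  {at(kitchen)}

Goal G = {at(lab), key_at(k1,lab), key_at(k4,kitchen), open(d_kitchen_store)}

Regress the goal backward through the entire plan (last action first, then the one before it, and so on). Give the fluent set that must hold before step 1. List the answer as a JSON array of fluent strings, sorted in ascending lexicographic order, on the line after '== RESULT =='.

Work backward from the goal:
  through step 4 (move(kitchen,lab)): drop {at(lab)}, keep {key_at(k1,lab), key_at(k4,kitchen), open(d_kitchen_store)}, require {at(kitchen), open(d_kitchen_lab)}
    → {at(kitchen), key_at(k1,lab), key_at(k4,kitchen), open(d_kitchen_lab), open(d_kitchen_store)}
  through step 3 (move(lab,kitchen)): drop {at(kitchen)}, keep {key_at(k1,lab), key_at(k4,kitchen), open(d_kitchen_lab), open(d_kitchen_store)}, require {at(lab), open(d_kitchen_lab)}
    → {at(lab), key_at(k1,lab), key_at(k4,kitchen), open(d_kitchen_lab), open(d_kitchen_store)}
  through step 2 (unlock(d_kitchen_store)): drop {open(d_kitchen_store)}, keep {at(lab), key_at(k1,lab), key_at(k4,kitchen), open(d_kitchen_lab)}, require {have(k4), locked(d_kitchen_store)}
    → {at(lab), have(k4), key_at(k1,lab), key_at(k4,kitchen), locked(d_kitchen_store), open(d_kitchen_lab)}
  through step 1 (move(office,lab)): drop {at(lab)}, keep {have(k4), key_at(k1,lab), key_at(k4,kitchen), locked(d_kitchen_store), open(d_kitchen_lab)}, require {at(office), open(d_office_lab)}
    → {at(office), have(k4), key_at(k1,lab), key_at(k4,kitchen), locked(d_kitchen_store), open(d_kitchen_lab), open(d_office_lab)}

== RESULT ==
["at(office)", "have(k4)", "key_at(k1,lab)", "key_at(k4,kitchen)", "locked(d_kitchen_store)", "open(d_kitchen_lab)", "open(d_office_lab)"]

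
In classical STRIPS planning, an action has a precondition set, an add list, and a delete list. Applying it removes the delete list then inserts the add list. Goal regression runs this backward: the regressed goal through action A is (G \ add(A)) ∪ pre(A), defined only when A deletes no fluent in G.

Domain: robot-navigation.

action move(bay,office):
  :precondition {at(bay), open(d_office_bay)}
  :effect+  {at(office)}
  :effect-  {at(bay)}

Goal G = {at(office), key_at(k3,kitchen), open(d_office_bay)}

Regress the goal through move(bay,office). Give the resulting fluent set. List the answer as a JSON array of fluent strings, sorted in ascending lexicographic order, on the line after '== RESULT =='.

Regress:
  G ∩ del = {}  (empty — regression defined)
  G \ add = {at(office), key_at(k3,kitchen), open(d_office_bay)} \ {at(office)} = {key_at(k3,kitchen), open(d_office_bay)}
  ∪ pre   = {key_at(k3,kitchen), open(d_office_bay)} ∪ {at(bay), open(d_office_bay)}
          = {at(bay), key_at(k3,kitchen), open(d_office_bay)}

== RESULT ==
["at(bay)", "key_at(k3,kitchen)", "open(d_office_bay)"]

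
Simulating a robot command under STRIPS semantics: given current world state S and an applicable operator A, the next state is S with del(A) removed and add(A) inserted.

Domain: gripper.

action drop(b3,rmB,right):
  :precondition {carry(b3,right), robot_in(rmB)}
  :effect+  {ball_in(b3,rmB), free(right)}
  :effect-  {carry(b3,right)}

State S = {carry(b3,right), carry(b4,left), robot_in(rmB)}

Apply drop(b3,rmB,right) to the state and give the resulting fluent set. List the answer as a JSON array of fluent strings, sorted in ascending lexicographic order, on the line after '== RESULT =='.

Progress:
  pre ⊆ S: {carry(b3,right), robot_in(rmB)} ⊆ S  — applicable
  S \ del = {carry(b4,left), robot_in(rmB)}
  ∪ add   = {ball_in(b3,rmB), carry(b4,left), free(right), robot_in(rmB)}

== RESULT ==
["ball_in(b3,rmB)", "carry(b4,left)", "free(right)", "robot_in(rmB)"]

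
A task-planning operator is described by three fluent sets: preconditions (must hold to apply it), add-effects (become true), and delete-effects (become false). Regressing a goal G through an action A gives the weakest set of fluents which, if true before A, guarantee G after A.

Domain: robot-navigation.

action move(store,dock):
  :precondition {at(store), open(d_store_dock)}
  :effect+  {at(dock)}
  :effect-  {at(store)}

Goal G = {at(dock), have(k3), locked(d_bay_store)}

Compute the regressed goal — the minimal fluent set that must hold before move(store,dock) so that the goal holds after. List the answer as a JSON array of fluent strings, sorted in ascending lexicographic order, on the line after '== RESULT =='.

Compute (G \ add) ∪ pre:
  G ∩ del = {}  (empty — regression defined)
  G \ add = {at(dock), have(k3), locked(d_bay_store)} \ {at(dock)} = {have(k3), locked(d_bay_store)}
  ∪ pre   = {have(k3), locked(d_bay_store)} ∪ {at(store), open(d_store_dock)}
          = {at(store), have(k3), locked(d_bay_store), open(d_store_dock)}

== RESULT ==
["at(store)", "have(k3)", "locked(d_bay_store)", "open(d_store_dock)"]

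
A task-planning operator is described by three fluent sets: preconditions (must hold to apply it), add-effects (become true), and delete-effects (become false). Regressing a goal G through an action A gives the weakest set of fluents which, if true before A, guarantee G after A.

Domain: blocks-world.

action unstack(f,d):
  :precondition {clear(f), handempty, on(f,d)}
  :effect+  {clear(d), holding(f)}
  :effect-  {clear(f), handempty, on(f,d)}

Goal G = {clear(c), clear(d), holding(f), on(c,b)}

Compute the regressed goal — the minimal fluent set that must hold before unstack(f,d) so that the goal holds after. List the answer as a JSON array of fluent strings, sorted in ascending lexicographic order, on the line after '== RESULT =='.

Regress:
  G ∩ del = {}  (empty — regression defined)
  G \ add = {clear(c), clear(d), holding(f), on(c,b)} \ {clear(d), holding(f)} = {clear(c), on(c,b)}
  ∪ pre   = {clear(c), on(c,b)} ∪ {clear(f), handempty, on(f,d)}
          = {clear(c), clear(f), handempty, on(c,b), on(f,d)}

== RESULT ==
["clear(c)", "clear(f)", "handempty", "on(c,b)", "on(f,d)"]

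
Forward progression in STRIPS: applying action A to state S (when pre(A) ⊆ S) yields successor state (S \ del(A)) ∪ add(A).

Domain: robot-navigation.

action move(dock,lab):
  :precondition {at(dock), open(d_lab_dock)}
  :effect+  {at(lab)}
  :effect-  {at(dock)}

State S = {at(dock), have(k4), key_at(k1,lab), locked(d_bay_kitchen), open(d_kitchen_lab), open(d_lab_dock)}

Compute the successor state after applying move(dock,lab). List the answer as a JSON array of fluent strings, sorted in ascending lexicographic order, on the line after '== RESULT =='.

Compute (S \ del) ∪ add:
  pre ⊆ S: {at(dock), open(d_lab_dock)} ⊆ S  — applicable
  S \ del = {have(k4), key_at(k1,lab), locked(d_bay_kitchen), open(d_kitchen_lab), open(d_lab_dock)}
  ∪ add   = {at(lab), have(k4), key_at(k1,lab), locked(d_bay_kitchen), open(d_kitchen_lab), open(d_lab_dock)}

== RESULT ==
["at(lab)", "have(k4)", "key_at(k1,lab)", "locked(d_bay_kitchen)", "open(d_kitchen_lab)", "open(d_lab_dock)"]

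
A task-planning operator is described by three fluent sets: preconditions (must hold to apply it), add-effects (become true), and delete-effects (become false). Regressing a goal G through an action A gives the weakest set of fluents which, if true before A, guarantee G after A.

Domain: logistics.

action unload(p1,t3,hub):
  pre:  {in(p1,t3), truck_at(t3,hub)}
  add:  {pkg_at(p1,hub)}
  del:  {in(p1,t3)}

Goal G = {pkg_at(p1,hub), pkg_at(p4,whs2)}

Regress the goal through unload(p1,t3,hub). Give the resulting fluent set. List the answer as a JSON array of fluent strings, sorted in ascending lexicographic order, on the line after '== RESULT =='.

Compute (G \ add) ∪ pre:
  G ∩ del = {}  (empty — regression defined)
  G \ add = {pkg_at(p1,hub), pkg_at(p4,whs2)} \ {pkg_at(p1,hub)} = {pkg_at(p4,whs2)}
  ∪ pre   = {pkg_at(p4,whs2)} ∪ {in(p1,t3), truck_at(t3,hub)}
          = {in(p1,t3), pkg_at(p4,whs2), truck_at(t3,hub)}

== RESULT ==
["in(p1,t3)", "pkg_at(p4,whs2)", "truck_at(t3,hub)"]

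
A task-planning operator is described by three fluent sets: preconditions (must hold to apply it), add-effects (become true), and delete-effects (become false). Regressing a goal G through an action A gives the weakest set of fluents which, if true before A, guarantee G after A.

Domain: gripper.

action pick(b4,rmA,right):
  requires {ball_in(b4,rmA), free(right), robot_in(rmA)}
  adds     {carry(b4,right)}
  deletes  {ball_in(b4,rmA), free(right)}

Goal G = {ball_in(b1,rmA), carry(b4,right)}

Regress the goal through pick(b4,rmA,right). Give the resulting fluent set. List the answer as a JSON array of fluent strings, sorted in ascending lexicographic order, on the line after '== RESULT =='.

Compute (G \ add) ∪ pre:
  G ∩ del = {}  (empty — regression defined)
  G \ add = {ball_in(b1,rmA), carry(b4,right)} \ {carry(b4,right)} = {ball_in(b1,rmA)}
  ∪ pre   = {ball_in(b1,rmA)} ∪ {ball_in(b4,rmA), free(right), robot_in(rmA)}
          = {ball_in(b1,rmA), ball_in(b4,rmA), free(right), robot_in(rmA)}

== RESULT ==
["ball_in(b1,rmA)", "ball_in(b4,rmA)", "free(right)", "robot_in(rmA)"]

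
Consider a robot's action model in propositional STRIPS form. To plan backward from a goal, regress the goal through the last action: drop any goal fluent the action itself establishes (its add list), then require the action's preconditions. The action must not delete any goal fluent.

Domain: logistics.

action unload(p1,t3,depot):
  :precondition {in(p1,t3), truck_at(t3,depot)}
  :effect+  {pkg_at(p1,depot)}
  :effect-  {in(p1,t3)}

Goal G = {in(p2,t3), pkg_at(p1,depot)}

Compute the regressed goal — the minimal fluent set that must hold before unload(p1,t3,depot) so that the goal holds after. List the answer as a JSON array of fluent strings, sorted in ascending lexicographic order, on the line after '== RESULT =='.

Compute (G \ add) ∪ pre:
  G ∩ del = {}  (empty — regression defined)
  G \ add = {in(p2,t3), pkg_at(p1,depot)} \ {pkg_at(p1,depot)} = {in(p2,t3)}
  ∪ pre   = {in(p2,t3)} ∪ {in(p1,t3), truck_at(t3,depot)}
          = {in(p1,t3), in(p2,t3), truck_at(t3,depot)}

== RESULT ==
["in(p1,t3)", "in(p2,t3)", "truck_at(t3,depot)"]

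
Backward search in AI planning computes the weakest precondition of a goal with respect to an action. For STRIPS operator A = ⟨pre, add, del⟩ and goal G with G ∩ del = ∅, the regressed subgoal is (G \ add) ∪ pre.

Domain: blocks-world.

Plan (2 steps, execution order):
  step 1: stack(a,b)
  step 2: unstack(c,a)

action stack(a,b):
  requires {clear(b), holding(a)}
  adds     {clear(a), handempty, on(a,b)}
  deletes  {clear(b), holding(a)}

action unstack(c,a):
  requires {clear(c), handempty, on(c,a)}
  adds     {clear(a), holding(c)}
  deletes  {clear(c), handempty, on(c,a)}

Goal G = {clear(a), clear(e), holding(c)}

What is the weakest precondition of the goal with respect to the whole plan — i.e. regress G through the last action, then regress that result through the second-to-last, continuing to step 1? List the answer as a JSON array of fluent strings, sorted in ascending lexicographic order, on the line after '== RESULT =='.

Regress step by step:
  through step 2 (unstack(c,a)): drop {clear(a), holding(c)}, keep {clear(e)}, require {clear(c), handempty, on(c,a)}
    → {clear(c), clear(e), handempty, on(c,a)}
  through step 1 (stack(a,b)): drop {handempty}, keep {clear(c), clear(e), on(c,a)}, require {clear(b), holding(a)}
    → {clear(b), clear(c), clear(e), holding(a), on(c,a)}

== RESULT ==
["clear(b)", "clear(c)", "clear(e)", "holding(a)", "on(c,a)"]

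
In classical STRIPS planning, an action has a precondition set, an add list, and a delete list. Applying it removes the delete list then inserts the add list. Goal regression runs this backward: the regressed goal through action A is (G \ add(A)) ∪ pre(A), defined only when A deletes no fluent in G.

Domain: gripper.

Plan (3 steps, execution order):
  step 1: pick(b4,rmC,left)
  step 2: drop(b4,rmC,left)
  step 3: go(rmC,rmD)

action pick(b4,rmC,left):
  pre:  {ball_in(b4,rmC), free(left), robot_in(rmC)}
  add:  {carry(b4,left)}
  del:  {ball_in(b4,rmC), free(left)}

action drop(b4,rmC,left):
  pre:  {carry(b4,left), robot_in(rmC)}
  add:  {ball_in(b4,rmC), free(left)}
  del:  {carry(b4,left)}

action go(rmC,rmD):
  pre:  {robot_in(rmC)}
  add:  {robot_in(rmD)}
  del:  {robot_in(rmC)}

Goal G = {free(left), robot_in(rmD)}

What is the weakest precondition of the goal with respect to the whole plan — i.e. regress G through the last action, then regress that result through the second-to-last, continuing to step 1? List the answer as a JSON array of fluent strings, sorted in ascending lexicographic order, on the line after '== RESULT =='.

Work backward from the goal:
  through step 3 (go(rmC,rmD)): drop {robot_in(rmD)}, keep {free(left)}, require {robot_in(rmC)}
    → {free(left), robot_in(rmC)}
  through step 2 (drop(b4,rmC,left)): drop {free(left)}, keep {robot_in(rmC)}, require {carry(b4,left), robot_in(rmC)}
    → {carry(b4,left), robot_in(rmC)}
  through step 1 (pick(b4,rmC,left)): drop {carry(b4,left)}, keep {robot_in(rmC)}, require {ball_in(b4,rmC), free(left), robot_in(rmC)}
    → {ball_in(b4,rmC), free(left), robot_in(rmC)}

== RESULT ==
["ball_in(b4,rmC)", "free(left)", "robot_in(rmC)"]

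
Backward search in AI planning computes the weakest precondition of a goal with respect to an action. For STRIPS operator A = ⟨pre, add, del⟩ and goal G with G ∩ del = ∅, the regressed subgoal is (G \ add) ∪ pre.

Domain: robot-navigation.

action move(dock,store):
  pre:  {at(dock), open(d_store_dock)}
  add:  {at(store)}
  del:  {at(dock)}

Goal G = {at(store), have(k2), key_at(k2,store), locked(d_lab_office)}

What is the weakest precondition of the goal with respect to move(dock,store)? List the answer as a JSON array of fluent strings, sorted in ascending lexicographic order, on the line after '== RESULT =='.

Compute (G \ add) ∪ pre:
  G ∩ del = {}  (empty — regression defined)
  G \ add = {at(store), have(k2), key_at(k2,store), locked(d_lab_office)} \ {at(store)} = {have(k2), key_at(k2,store), locked(d_lab_office)}
  ∪ pre   = {have(k2), key_at(k2,store), locked(d_lab_office)} ∪ {at(dock), open(d_store_dock)}
          = {at(dock), have(k2), key_at(k2,store), locked(d_lab_office), open(d_store_dock)}

== RESULT ==
["at(dock)", "have(k2)", "key_at(k2,store)", "locked(d_lab_office)", "open(d_store_dock)"]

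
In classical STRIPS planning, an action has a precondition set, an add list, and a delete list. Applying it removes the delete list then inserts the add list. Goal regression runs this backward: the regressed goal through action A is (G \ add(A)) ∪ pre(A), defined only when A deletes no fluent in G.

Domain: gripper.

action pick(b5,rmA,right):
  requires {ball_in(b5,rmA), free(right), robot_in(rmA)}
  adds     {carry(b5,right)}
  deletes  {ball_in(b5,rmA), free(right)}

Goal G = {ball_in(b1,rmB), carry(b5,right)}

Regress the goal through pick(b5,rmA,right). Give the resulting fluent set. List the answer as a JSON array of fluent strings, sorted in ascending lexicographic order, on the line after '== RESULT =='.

Regress:
  G ∩ del = {}  (empty — regression defined)
  G \ add = {ball_in(b1,rmB), carry(b5,right)} \ {carry(b5,right)} = {ball_in(b1,rmB)}
  ∪ pre   = {ball_in(b1,rmB)} ∪ {ball_in(b5,rmA), free(right), robot_in(rmA)}
          = {ball_in(b1,rmB), ball_in(b5,rmA), free(right), robot_in(rmA)}

== RESULT ==
["ball_in(b1,rmB)", "ball_in(b5,rmA)", "free(right)", "robot_in(rmA)"]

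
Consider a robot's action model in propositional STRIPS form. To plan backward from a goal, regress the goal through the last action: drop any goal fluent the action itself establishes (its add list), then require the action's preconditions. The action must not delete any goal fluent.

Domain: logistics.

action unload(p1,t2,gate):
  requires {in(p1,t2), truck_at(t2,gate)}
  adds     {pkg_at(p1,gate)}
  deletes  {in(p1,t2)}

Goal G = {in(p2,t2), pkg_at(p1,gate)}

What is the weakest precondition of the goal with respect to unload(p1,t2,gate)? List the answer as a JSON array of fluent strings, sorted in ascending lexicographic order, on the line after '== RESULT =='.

Regress:
  G ∩ del = {}  (empty — regression defined)
  G \ add = {in(p2,t2), pkg_at(p1,gate)} \ {pkg_at(p1,gate)} = {in(p2,t2)}
  ∪ pre   = {in(p2,t2)} ∪ {in(p1,t2), truck_at(t2,gate)}
          = {in(p1,t2), in(p2,t2), truck_at(t2,gate)}

== RESULT ==
["in(p1,t2)", "in(p2,t2)", "truck_at(t2,gate)"]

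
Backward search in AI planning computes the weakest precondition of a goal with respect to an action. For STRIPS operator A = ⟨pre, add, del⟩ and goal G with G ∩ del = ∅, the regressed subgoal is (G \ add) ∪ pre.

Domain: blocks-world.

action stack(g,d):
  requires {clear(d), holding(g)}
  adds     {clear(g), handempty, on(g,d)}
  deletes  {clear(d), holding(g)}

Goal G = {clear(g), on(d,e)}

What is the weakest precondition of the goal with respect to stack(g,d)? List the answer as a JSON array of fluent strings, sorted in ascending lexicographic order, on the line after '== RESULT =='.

Compute (G \ add) ∪ pre:
  G ∩ del = {}  (empty — regression defined)
  G \ add = {clear(g), on(d,e)} \ {clear(g), handempty, on(g,d)} = {on(d,e)}
  ∪ pre   = {on(d,e)} ∪ {clear(d), holding(g)}
          = {clear(d), holding(g), on(d,e)}

== RESULT ==
["clear(d)", "holding(g)", "on(d,e)"]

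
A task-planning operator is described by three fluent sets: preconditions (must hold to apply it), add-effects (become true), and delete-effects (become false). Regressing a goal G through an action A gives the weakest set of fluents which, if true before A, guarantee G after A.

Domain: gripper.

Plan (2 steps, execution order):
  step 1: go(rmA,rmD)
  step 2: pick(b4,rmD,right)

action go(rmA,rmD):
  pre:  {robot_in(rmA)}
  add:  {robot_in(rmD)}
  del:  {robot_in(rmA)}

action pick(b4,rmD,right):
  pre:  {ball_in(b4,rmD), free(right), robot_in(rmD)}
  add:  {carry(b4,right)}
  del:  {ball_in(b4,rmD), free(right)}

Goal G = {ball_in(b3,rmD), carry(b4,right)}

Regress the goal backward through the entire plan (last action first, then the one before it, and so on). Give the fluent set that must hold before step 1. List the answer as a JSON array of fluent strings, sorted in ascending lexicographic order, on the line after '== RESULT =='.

Work backward from the goal:
  through step 2 (pick(b4,rmD,right)): drop {carry(b4,right)}, keep {ball_in(b3,rmD)}, require {ball_in(b4,rmD), free(right), robot_in(rmD)}
    → {ball_in(b3,rmD), ball_in(b4,rmD), free(right), robot_in(rmD)}
  through step 1 (go(rmA,rmD)): drop {robot_in(rmD)}, keep {ball_in(b3,rmD), ball_in(b4,rmD), free(right)}, require {robot_in(rmA)}
    → {ball_in(b3,rmD), ball_in(b4,rmD), free(right), robot_in(rmA)}

== RESULT ==
["ball_in(b3,rmD)", "ball_in(b4,rmD)", "free(right)", "robot_in(rmA)"]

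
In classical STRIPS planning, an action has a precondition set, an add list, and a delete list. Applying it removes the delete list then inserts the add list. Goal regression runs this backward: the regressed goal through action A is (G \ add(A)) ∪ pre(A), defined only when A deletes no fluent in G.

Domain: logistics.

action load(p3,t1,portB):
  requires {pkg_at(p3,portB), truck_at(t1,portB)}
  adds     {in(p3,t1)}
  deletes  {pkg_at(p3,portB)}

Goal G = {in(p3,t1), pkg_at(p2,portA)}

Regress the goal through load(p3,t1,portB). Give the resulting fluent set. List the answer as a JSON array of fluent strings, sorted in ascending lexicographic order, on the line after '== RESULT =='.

Compute (G \ add) ∪ pre:
  G ∩ del = {}  (empty — regression defined)
  G \ add = {in(p3,t1), pkg_at(p2,portA)} \ {in(p3,t1)} = {pkg_at(p2,portA)}
  ∪ pre   = {pkg_at(p2,portA)} ∪ {pkg_at(p3,portB), truck_at(t1,portB)}
          = {pkg_at(p2,portA), pkg_at(p3,portB), truck_at(t1,portB)}

== RESULT ==
["pkg_at(p2,portA)", "pkg_at(p3,portB)", "truck_at(t1,portB)"]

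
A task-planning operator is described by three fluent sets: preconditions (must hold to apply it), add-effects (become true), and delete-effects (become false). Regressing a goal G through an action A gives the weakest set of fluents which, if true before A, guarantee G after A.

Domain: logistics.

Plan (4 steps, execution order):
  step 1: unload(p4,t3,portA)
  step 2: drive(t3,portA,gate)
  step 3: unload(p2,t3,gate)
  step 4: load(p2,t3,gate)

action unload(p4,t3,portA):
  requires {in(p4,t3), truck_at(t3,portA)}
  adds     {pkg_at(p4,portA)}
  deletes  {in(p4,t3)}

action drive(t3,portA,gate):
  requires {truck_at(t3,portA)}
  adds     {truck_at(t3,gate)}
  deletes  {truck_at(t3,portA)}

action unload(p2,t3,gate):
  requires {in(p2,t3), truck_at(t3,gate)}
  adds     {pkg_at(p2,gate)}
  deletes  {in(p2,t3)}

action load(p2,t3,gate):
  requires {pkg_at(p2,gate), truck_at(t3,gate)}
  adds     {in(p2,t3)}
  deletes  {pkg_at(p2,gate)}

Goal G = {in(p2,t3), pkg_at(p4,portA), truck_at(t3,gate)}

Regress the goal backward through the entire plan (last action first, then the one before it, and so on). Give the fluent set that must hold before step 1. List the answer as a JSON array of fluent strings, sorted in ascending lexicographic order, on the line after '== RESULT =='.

Work backward from the goal:
  through step 4 (load(p2,t3,gate)): drop {in(p2,t3)}, keep {pkg_at(p4,portA), truck_at(t3,gate)}, require {pkg_at(p2,gate), truck_at(t3,gate)}
    → {pkg_at(p2,gate), pkg_at(p4,portA), truck_at(t3,gate)}
  through step 3 (unload(p2,t3,gate)): drop {pkg_at(p2,gate)}, keep {pkg_at(p4,portA), truck_at(t3,gate)}, require {in(p2,t3), truck_at(t3,gate)}
    → {in(p2,t3), pkg_at(p4,portA), truck_at(t3,gate)}
  through step 2 (drive(t3,portA,gate)): drop {truck_at(t3,gate)}, keep {in(p2,t3), pkg_at(p4,portA)}, require {truck_at(t3,portA)}
    → {in(p2,t3), pkg_at(p4,portA), truck_at(t3,portA)}
  through step 1 (unload(p4,t3,portA)): drop {pkg_at(p4,portA)}, keep {in(p2,t3), truck_at(t3,portA)}, require {in(p4,t3), truck_at(t3,portA)}
    → {in(p2,t3), in(p4,t3), truck_at(t3,portA)}

== RESULT ==
["in(p2,t3)", "in(p4,t3)", "truck_at(t3,portA)"]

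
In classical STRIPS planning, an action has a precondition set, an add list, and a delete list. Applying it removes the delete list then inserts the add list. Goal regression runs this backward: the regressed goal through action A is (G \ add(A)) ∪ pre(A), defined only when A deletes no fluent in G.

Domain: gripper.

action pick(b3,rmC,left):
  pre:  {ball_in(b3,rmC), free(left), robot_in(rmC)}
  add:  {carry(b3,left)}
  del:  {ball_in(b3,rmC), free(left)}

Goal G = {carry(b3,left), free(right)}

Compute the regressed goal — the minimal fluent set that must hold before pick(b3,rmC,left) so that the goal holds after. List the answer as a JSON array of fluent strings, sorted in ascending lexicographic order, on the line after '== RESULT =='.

Regress:
  G ∩ del = {}  (empty — regression defined)
  G \ add = {carry(b3,left), free(right)} \ {carry(b3,left)} = {free(right)}
  ∪ pre   = {free(right)} ∪ {ball_in(b3,rmC), free(left), robot_in(rmC)}
          = {ball_in(b3,rmC), free(left), free(right), robot_in(rmC)}

== RESULT ==
["ball_in(b3,rmC)", "free(left)", "free(right)", "robot_in(rmC)"]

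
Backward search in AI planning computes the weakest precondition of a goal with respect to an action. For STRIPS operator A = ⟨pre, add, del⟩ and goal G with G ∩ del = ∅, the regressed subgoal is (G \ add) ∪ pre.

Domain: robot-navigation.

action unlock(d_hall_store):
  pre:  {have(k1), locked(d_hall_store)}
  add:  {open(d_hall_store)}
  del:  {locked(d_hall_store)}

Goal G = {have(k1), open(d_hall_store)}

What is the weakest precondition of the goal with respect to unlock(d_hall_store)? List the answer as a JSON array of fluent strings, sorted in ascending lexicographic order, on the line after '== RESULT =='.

Compute (G \ add) ∪ pre:
  G ∩ del = {}  (empty — regression defined)
  G \ add = {have(k1), open(d_hall_store)} \ {open(d_hall_store)} = {have(k1)}
  ∪ pre   = {have(k1)} ∪ {have(k1), locked(d_hall_store)}
          = {have(k1), locked(d_hall_store)}

== RESULT ==
["have(k1)", "locked(d_hall_store)"]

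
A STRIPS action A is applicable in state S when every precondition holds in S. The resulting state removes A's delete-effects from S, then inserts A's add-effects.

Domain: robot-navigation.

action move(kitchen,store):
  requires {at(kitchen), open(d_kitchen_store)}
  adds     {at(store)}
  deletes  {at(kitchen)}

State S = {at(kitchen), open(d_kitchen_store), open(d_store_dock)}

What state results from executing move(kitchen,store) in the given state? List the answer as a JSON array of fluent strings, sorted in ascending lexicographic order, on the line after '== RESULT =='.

Compute (S \ del) ∪ add:
  pre ⊆ S: {at(kitchen), open(d_kitchen_store)} ⊆ S  — applicable
  S \ del = {open(d_kitchen_store), open(d_store_dock)}
  ∪ add   = {at(store), open(d_kitchen_store), open(d_store_dock)}

== RESULT ==
["at(store)", "open(d_kitchen_store)", "open(d_store_dock)"]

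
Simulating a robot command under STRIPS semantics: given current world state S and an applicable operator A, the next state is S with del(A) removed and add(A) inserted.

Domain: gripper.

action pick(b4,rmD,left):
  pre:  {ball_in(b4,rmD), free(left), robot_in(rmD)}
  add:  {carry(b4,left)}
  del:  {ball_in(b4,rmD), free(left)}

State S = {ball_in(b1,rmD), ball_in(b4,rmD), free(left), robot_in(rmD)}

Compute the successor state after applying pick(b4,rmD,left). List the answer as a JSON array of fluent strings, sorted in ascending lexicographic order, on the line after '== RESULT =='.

Progress:
  pre ⊆ S: {ball_in(b4,rmD), free(left), robot_in(rmD)} ⊆ S  — applicable
  S \ del = {ball_in(b1,rmD), robot_in(rmD)}
  ∪ add   = {ball_in(b1,rmD), carry(b4,left), robot_in(rmD)}

== RESULT ==
["ball_in(b1,rmD)", "carry(b4,left)", "robot_in(rmD)"]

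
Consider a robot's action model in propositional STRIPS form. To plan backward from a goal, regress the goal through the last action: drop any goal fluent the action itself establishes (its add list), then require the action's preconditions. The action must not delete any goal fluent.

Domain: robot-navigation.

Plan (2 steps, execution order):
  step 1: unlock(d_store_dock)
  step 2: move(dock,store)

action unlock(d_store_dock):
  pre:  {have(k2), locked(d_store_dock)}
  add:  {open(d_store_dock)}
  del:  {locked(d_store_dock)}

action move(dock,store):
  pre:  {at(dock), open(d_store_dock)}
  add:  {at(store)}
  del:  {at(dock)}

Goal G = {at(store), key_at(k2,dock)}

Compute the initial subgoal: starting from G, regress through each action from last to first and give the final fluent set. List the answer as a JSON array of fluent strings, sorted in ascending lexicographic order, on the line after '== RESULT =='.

Work backward from the goal:
  through step 2 (move(dock,store)): drop {at(store)}, keep {key_at(k2,dock)}, require {at(dock), open(d_store_dock)}
    → {at(dock), key_at(k2,dock), open(d_store_dock)}
  through step 1 (unlock(d_store_dock)): drop {open(d_store_dock)}, keep {at(dock), key_at(k2,dock)}, require {have(k2), locked(d_store_dock)}
    → {at(dock), have(k2), key_at(k2,dock), locked(d_store_dock)}

== RESULT ==
["at(dock)", "have(k2)", "key_at(k2,dock)", "locked(d_store_dock)"]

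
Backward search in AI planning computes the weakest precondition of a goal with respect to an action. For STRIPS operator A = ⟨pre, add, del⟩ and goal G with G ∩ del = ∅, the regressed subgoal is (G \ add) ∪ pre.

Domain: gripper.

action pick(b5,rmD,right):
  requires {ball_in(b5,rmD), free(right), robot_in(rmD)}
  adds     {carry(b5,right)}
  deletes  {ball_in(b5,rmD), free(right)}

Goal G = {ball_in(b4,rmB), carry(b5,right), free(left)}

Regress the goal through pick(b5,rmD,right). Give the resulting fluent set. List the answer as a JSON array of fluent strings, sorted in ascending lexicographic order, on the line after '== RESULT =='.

Regress:
  G ∩ del = {}  (empty — regression defined)
  G \ add = {ball_in(b4,rmB), carry(b5,right), free(left)} \ {carry(b5,right)} = {ball_in(b4,rmB), free(left)}
  ∪ pre   = {ball_in(b4,rmB), free(left)} ∪ {ball_in(b5,rmD), free(right), robot_in(rmD)}
          = {ball_in(b4,rmB), ball_in(b5,rmD), free(left), free(right), robot_in(rmD)}

== RESULT ==
["ball_in(b4,rmB)", "ball_in(b5,rmD)", "free(left)", "free(right)", "robot_in(rmD)"]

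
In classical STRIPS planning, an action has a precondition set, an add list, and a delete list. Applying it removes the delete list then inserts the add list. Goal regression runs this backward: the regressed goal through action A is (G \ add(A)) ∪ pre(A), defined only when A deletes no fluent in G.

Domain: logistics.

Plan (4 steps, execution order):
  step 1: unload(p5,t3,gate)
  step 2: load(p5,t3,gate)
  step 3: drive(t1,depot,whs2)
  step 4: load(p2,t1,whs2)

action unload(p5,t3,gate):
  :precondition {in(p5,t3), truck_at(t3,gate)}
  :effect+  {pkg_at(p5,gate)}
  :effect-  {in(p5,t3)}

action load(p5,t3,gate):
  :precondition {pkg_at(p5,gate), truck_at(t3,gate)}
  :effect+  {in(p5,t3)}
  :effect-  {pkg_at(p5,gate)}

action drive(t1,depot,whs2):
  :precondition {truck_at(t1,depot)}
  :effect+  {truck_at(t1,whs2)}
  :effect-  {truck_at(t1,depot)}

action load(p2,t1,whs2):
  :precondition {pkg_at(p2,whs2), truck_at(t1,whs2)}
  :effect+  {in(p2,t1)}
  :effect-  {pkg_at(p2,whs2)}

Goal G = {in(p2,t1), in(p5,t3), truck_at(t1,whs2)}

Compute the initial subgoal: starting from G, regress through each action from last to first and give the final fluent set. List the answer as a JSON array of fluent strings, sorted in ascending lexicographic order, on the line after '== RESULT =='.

Regress step by step:
  through step 4 (load(p2,t1,whs2)): drop {in(p2,t1)}, keep {in(p5,t3), truck_at(t1,whs2)}, require {pkg_at(p2,whs2), truck_at(t1,whs2)}
    → {in(p5,t3), pkg_at(p2,whs2), truck_at(t1,whs2)}
  through step 3 (drive(t1,depot,whs2)): drop {truck_at(t1,whs2)}, keep {in(p5,t3), pkg_at(p2,whs2)}, require {truck_at(t1,depot)}
    → {in(p5,t3), pkg_at(p2,whs2), truck_at(t1,depot)}
  through step 2 (load(p5,t3,gate)): drop {in(p5,t3)}, keep {pkg_at(p2,whs2), truck_at(t1,depot)}, require {pkg_at(p5,gate), truck_at(t3,gate)}
    → {pkg_at(p2,whs2), pkg_at(p5,gate), truck_at(t1,depot), truck_at(t3,gate)}
  through step 1 (unload(p5,t3,gate)): drop {pkg_at(p5,gate)}, keep {pkg_at(p2,whs2), truck_at(t1,depot), truck_at(t3,gate)}, require {in(p5,t3), truck_at(t3,gate)}
    → {in(p5,t3), pkg_at(p2,whs2), truck_at(t1,depot), truck_at(t3,gate)}

== RESULT ==
["in(p5,t3)", "pkg_at(p2,whs2)", "truck_at(t1,depot)", "truck_at(t3,gate)"]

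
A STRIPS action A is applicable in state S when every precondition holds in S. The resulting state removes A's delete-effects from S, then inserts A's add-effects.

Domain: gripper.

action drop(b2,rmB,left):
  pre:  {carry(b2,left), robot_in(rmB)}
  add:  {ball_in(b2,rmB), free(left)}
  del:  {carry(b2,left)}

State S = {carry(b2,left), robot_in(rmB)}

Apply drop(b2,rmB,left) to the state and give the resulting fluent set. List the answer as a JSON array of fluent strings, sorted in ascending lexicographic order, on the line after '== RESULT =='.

Compute (S \ del) ∪ add:
  pre ⊆ S: {carry(b2,left), robot_in(rmB)} ⊆ S  — applicable
  S \ del = {robot_in(rmB)}
  ∪ add   = {ball_in(b2,rmB), free(left), robot_in(rmB)}

== RESULT ==
["ball_in(b2,rmB)", "free(left)", "robot_in(rmB)"]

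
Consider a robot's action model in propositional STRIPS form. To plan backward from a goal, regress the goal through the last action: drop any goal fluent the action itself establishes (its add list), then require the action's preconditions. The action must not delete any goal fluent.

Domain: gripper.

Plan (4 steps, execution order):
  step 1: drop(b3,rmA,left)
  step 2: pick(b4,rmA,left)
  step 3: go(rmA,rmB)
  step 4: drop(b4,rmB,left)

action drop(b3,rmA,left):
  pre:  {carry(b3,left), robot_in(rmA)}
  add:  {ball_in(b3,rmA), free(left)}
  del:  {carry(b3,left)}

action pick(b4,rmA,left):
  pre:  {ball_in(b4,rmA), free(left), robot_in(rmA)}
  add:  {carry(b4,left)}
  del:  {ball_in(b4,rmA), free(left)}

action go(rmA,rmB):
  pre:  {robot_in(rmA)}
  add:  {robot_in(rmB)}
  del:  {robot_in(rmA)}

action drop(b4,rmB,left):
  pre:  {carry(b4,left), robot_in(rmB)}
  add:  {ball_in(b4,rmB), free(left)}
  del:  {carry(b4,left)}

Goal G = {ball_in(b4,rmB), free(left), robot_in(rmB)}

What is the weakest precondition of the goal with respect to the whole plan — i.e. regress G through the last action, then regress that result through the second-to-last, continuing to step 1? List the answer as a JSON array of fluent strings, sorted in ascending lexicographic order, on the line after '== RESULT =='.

Work backward from the goal:
  through step 4 (drop(b4,rmB,left)): drop {ball_in(b4,rmB), free(left)}, keep {robot_in(rmB)}, require {carry(b4,left), robot_in(rmB)}
    → {carry(b4,left), robot_in(rmB)}
  through step 3 (go(rmA,rmB)): drop {robot_in(rmB)}, keep {carry(b4,left)}, require {robot_in(rmA)}
    → {carry(b4,left), robot_in(rmA)}
  through step 2 (pick(b4,rmA,left)): drop {carry(b4,left)}, keep {robot_in(rmA)}, require {ball_in(b4,rmA), free(left), robot_in(rmA)}
    → {ball_in(b4,rmA), free(left), robot_in(rmA)}
  through step 1 (drop(b3,rmA,left)): drop {free(left)}, keep {ball_in(b4,rmA), robot_in(rmA)}, require {carry(b3,left), robot_in(rmA)}
    → {ball_in(b4,rmA), carry(b3,left), robot_in(rmA)}

== RESULT ==
["ball_in(b4,rmA)", "carry(b3,left)", "robot_in(rmA)"]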